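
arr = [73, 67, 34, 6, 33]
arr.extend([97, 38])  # [73, 67, 34, 6, 33, 97, 38]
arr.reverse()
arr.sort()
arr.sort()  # [6, 33, 34, 38, 67, 73, 97]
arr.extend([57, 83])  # [6, 33, 34, 38, 67, 73, 97, 57, 83]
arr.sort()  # [6, 33, 34, 38, 57, 67, 73, 83, 97]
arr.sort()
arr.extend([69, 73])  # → [6, 33, 34, 38, 57, 67, 73, 83, 97, 69, 73]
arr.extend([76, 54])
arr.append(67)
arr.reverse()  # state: [67, 54, 76, 73, 69, 97, 83, 73, 67, 57, 38, 34, 33, 6]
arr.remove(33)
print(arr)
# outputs [67, 54, 76, 73, 69, 97, 83, 73, 67, 57, 38, 34, 6]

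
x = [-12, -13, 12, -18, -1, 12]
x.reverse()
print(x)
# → [12, -1, -18, 12, -13, -12]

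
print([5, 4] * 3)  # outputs [5, 4, 5, 4, 5, 4]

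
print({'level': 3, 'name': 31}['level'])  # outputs 3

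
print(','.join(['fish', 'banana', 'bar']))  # fish,banana,bar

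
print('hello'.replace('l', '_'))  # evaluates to he__o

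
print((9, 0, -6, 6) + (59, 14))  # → (9, 0, -6, 6, 59, 14)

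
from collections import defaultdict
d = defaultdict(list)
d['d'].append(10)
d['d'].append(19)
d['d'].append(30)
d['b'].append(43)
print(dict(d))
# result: {'d': [10, 19, 30], 'b': [43]}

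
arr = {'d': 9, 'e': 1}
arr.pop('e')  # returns 1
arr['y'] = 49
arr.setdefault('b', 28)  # 28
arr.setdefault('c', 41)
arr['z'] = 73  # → {'d': 9, 'y': 49, 'b': 28, 'c': 41, 'z': 73}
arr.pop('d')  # 9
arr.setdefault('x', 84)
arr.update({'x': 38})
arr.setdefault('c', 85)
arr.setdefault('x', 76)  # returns 38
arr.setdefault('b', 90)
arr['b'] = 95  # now {'y': 49, 'b': 95, 'c': 41, 'z': 73, 'x': 38}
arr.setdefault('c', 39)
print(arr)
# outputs {'y': 49, 'b': 95, 'c': 41, 'z': 73, 'x': 38}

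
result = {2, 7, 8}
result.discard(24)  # {2, 7, 8}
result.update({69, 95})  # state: {2, 7, 8, 69, 95}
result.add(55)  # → {2, 7, 8, 55, 69, 95}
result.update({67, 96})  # {2, 7, 8, 55, 67, 69, 95, 96}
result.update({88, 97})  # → {2, 7, 8, 55, 67, 69, 88, 95, 96, 97}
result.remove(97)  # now {2, 7, 8, 55, 67, 69, 88, 95, 96}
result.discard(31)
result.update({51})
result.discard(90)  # {2, 7, 8, 51, 55, 67, 69, 88, 95, 96}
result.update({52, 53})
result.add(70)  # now {2, 7, 8, 51, 52, 53, 55, 67, 69, 70, 88, 95, 96}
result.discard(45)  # {2, 7, 8, 51, 52, 53, 55, 67, 69, 70, 88, 95, 96}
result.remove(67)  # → {2, 7, 8, 51, 52, 53, 55, 69, 70, 88, 95, 96}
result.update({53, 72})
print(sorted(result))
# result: [2, 7, 8, 51, 52, 53, 55, 69, 70, 72, 88, 95, 96]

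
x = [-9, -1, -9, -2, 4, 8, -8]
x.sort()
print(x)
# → [-9, -9, -8, -2, -1, 4, 8]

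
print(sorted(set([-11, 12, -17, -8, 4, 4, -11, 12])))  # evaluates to [-17, -11, -8, 4, 12]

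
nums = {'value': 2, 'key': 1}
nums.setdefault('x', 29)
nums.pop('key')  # 1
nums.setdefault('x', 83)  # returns 29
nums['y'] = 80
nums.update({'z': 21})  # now {'value': 2, 'x': 29, 'y': 80, 'z': 21}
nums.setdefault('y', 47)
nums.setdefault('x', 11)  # 29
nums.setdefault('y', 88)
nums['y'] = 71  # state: {'value': 2, 'x': 29, 'y': 71, 'z': 21}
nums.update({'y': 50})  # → {'value': 2, 'x': 29, 'y': 50, 'z': 21}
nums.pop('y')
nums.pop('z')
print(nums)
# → {'value': 2, 'x': 29}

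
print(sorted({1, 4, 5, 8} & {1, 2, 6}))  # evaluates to [1]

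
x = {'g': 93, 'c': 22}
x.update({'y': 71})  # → {'g': 93, 'c': 22, 'y': 71}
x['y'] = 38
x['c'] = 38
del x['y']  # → {'g': 93, 'c': 38}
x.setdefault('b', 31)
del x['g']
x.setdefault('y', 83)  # 83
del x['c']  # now {'b': 31, 'y': 83}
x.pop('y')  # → 83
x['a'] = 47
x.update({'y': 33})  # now {'b': 31, 'a': 47, 'y': 33}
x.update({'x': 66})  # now {'b': 31, 'a': 47, 'y': 33, 'x': 66}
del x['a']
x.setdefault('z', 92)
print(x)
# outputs {'b': 31, 'y': 33, 'x': 66, 'z': 92}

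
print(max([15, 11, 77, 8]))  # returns 77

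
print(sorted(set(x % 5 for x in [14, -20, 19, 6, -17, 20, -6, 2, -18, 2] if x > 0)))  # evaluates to [0, 1, 2, 4]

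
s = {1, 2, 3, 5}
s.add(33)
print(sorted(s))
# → [1, 2, 3, 5, 33]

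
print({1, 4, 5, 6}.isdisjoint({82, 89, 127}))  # True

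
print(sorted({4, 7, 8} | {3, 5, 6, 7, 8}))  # [3, 4, 5, 6, 7, 8]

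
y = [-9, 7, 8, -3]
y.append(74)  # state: [-9, 7, 8, -3, 74]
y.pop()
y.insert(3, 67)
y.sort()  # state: [-9, -3, 7, 8, 67]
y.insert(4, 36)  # [-9, -3, 7, 8, 36, 67]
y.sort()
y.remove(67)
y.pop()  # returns 36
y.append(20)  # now [-9, -3, 7, 8, 20]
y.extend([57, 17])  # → [-9, -3, 7, 8, 20, 57, 17]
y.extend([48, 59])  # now [-9, -3, 7, 8, 20, 57, 17, 48, 59]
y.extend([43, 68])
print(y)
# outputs [-9, -3, 7, 8, 20, 57, 17, 48, 59, 43, 68]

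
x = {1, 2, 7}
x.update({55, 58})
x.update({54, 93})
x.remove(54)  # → {1, 2, 7, 55, 58, 93}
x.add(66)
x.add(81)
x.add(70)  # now {1, 2, 7, 55, 58, 66, 70, 81, 93}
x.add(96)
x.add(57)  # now {1, 2, 7, 55, 57, 58, 66, 70, 81, 93, 96}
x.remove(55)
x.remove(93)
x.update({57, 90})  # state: {1, 2, 7, 57, 58, 66, 70, 81, 90, 96}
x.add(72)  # {1, 2, 7, 57, 58, 66, 70, 72, 81, 90, 96}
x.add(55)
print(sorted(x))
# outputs [1, 2, 7, 55, 57, 58, 66, 70, 72, 81, 90, 96]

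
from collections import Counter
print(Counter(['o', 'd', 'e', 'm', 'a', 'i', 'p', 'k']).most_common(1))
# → [('o', 1)]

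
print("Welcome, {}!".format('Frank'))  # Welcome, Frank!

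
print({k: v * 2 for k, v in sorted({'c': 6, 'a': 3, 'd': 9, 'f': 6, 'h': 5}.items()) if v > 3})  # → {'c': 12, 'd': 18, 'f': 12, 'h': 10}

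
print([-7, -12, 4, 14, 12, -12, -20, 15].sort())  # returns None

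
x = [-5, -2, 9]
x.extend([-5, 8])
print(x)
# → [-5, -2, 9, -5, 8]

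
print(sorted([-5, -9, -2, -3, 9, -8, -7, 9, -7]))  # [-9, -8, -7, -7, -5, -3, -2, 9, 9]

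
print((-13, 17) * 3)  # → (-13, 17, -13, 17, -13, 17)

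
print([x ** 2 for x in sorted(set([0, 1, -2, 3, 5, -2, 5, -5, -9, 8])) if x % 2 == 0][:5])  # [4, 0, 64]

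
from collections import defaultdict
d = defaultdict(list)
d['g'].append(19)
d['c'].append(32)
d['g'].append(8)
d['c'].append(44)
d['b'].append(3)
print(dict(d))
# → {'g': [19, 8], 'c': [32, 44], 'b': [3]}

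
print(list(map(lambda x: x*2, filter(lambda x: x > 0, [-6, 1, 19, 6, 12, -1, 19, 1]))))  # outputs [2, 38, 12, 24, 38, 2]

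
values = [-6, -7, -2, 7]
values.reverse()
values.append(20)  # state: [7, -2, -7, -6, 20]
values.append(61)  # [7, -2, -7, -6, 20, 61]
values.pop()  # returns 61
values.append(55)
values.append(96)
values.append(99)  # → [7, -2, -7, -6, 20, 55, 96, 99]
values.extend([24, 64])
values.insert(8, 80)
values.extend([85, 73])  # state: [7, -2, -7, -6, 20, 55, 96, 99, 80, 24, 64, 85, 73]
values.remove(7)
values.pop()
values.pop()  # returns 85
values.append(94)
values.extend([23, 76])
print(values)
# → [-2, -7, -6, 20, 55, 96, 99, 80, 24, 64, 94, 23, 76]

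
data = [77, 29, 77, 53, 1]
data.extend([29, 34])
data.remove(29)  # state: [77, 77, 53, 1, 29, 34]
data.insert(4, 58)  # [77, 77, 53, 1, 58, 29, 34]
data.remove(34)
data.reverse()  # [29, 58, 1, 53, 77, 77]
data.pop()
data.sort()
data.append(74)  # [1, 29, 53, 58, 77, 74]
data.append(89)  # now [1, 29, 53, 58, 77, 74, 89]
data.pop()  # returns 89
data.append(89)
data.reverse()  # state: [89, 74, 77, 58, 53, 29, 1]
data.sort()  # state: [1, 29, 53, 58, 74, 77, 89]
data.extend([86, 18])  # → [1, 29, 53, 58, 74, 77, 89, 86, 18]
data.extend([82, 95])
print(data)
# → [1, 29, 53, 58, 74, 77, 89, 86, 18, 82, 95]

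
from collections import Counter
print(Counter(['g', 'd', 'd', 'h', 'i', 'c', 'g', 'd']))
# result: Counter({'d': 3, 'g': 2, 'h': 1, 'i': 1, 'c': 1})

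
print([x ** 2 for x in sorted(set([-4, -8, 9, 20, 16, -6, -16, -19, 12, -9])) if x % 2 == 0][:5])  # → [256, 64, 36, 16, 144]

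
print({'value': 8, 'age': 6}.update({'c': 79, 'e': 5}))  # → None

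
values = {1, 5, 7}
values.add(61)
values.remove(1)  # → {5, 7, 61}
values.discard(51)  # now {5, 7, 61}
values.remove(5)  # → {7, 61}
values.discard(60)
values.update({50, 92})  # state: {7, 50, 61, 92}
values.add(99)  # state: {7, 50, 61, 92, 99}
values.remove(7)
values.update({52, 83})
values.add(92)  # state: {50, 52, 61, 83, 92, 99}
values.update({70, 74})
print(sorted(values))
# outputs [50, 52, 61, 70, 74, 83, 92, 99]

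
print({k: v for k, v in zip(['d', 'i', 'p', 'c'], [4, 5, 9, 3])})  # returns {'d': 4, 'i': 5, 'p': 9, 'c': 3}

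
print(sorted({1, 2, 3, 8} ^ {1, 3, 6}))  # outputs [2, 6, 8]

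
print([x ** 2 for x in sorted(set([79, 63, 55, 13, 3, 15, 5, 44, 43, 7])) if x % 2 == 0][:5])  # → [1936]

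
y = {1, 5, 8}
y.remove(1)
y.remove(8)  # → {5}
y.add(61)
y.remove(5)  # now {61}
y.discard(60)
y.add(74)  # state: {61, 74}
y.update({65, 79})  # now {61, 65, 74, 79}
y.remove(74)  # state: {61, 65, 79}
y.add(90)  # {61, 65, 79, 90}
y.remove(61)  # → {65, 79, 90}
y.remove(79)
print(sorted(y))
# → [65, 90]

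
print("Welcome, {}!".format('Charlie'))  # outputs Welcome, Charlie!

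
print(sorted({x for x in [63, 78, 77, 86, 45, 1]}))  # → [1, 45, 63, 77, 78, 86]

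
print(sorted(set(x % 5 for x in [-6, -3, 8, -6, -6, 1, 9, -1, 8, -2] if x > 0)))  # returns [1, 3, 4]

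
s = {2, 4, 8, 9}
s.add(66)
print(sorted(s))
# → [2, 4, 8, 9, 66]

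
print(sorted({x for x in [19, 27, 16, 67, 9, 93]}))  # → [9, 16, 19, 27, 67, 93]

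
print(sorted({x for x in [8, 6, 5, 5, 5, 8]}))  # [5, 6, 8]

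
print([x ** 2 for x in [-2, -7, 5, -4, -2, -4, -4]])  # [4, 49, 25, 16, 4, 16, 16]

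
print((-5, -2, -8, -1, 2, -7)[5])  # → -7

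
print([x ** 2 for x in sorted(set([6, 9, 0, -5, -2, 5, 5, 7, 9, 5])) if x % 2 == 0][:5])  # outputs [4, 0, 36]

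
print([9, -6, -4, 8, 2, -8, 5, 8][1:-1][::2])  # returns [-6, 8, -8]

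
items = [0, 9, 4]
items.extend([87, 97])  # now [0, 9, 4, 87, 97]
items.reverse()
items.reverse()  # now [0, 9, 4, 87, 97]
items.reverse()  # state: [97, 87, 4, 9, 0]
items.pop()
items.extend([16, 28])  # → [97, 87, 4, 9, 16, 28]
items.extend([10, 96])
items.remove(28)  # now [97, 87, 4, 9, 16, 10, 96]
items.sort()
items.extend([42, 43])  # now [4, 9, 10, 16, 87, 96, 97, 42, 43]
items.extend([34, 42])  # [4, 9, 10, 16, 87, 96, 97, 42, 43, 34, 42]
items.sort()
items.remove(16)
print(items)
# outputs [4, 9, 10, 34, 42, 42, 43, 87, 96, 97]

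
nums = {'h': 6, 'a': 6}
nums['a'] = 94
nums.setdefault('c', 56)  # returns 56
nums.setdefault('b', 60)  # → 60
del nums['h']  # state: {'a': 94, 'c': 56, 'b': 60}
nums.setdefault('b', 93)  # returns 60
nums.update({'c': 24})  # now {'a': 94, 'c': 24, 'b': 60}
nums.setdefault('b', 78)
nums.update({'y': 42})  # {'a': 94, 'c': 24, 'b': 60, 'y': 42}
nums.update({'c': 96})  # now {'a': 94, 'c': 96, 'b': 60, 'y': 42}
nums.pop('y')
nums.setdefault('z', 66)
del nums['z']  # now {'a': 94, 'c': 96, 'b': 60}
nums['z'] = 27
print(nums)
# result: {'a': 94, 'c': 96, 'b': 60, 'z': 27}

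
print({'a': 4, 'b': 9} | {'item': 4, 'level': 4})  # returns {'a': 4, 'b': 9, 'item': 4, 'level': 4}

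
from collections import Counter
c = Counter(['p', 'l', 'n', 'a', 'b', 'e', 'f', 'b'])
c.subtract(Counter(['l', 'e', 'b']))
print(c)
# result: Counter({'p': 1, 'n': 1, 'a': 1, 'b': 1, 'f': 1, 'l': 0, 'e': 0})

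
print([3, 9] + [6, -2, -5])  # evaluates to [3, 9, 6, -2, -5]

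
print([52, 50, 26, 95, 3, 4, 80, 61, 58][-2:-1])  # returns [61]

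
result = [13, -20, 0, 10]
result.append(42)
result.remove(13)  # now [-20, 0, 10, 42]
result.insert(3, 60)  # [-20, 0, 10, 60, 42]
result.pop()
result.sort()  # [-20, 0, 10, 60]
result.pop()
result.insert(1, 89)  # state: [-20, 89, 0, 10]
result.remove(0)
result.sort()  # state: [-20, 10, 89]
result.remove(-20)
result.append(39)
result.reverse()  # [39, 89, 10]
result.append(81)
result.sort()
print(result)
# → [10, 39, 81, 89]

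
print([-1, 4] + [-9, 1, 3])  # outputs [-1, 4, -9, 1, 3]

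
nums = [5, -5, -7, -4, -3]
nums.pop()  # -3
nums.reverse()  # [-4, -7, -5, 5]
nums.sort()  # [-7, -5, -4, 5]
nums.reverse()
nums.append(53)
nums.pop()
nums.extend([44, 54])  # [5, -4, -5, -7, 44, 54]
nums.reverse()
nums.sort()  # [-7, -5, -4, 5, 44, 54]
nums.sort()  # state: [-7, -5, -4, 5, 44, 54]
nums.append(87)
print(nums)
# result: [-7, -5, -4, 5, 44, 54, 87]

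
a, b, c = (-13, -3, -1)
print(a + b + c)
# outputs -17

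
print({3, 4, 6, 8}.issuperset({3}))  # True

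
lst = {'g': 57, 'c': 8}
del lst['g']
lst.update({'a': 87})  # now {'c': 8, 'a': 87}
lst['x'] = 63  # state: {'c': 8, 'a': 87, 'x': 63}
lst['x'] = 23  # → {'c': 8, 'a': 87, 'x': 23}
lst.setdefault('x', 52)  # 23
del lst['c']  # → {'a': 87, 'x': 23}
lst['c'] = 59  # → {'a': 87, 'x': 23, 'c': 59}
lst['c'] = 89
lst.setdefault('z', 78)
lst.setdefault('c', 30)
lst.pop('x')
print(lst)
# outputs {'a': 87, 'c': 89, 'z': 78}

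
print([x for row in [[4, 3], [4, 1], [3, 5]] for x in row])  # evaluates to [4, 3, 4, 1, 3, 5]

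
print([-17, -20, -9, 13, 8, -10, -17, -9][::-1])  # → [-9, -17, -10, 8, 13, -9, -20, -17]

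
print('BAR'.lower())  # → bar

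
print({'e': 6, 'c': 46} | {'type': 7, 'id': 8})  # {'e': 6, 'c': 46, 'type': 7, 'id': 8}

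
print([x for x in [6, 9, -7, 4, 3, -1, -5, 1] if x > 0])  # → [6, 9, 4, 3, 1]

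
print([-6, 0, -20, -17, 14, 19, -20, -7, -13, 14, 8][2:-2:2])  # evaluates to [-20, 14, -20, -13]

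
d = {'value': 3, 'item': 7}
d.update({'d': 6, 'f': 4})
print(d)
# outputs {'value': 3, 'item': 7, 'd': 6, 'f': 4}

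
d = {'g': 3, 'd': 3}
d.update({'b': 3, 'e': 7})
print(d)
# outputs {'g': 3, 'd': 3, 'b': 3, 'e': 7}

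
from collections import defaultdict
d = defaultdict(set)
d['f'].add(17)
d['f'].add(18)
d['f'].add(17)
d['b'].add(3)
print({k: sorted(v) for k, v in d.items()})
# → {'f': [17, 18], 'b': [3]}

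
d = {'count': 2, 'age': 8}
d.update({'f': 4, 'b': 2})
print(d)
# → {'count': 2, 'age': 8, 'f': 4, 'b': 2}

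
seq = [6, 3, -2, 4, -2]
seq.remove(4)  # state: [6, 3, -2, -2]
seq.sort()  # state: [-2, -2, 3, 6]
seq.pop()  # 6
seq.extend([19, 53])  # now [-2, -2, 3, 19, 53]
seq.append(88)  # [-2, -2, 3, 19, 53, 88]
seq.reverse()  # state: [88, 53, 19, 3, -2, -2]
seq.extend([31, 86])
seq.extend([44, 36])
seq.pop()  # 36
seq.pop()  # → 44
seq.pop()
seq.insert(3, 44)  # [88, 53, 19, 44, 3, -2, -2, 31]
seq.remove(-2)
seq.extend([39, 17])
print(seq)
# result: [88, 53, 19, 44, 3, -2, 31, 39, 17]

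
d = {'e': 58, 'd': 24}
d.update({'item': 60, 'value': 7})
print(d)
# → {'e': 58, 'd': 24, 'item': 60, 'value': 7}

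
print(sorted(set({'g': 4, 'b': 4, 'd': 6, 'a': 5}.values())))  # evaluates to [4, 5, 6]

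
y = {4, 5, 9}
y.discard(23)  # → {4, 5, 9}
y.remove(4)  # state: {5, 9}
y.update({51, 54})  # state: {5, 9, 51, 54}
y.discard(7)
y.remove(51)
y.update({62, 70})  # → {5, 9, 54, 62, 70}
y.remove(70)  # {5, 9, 54, 62}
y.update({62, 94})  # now {5, 9, 54, 62, 94}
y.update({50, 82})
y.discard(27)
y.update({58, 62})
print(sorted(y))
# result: [5, 9, 50, 54, 58, 62, 82, 94]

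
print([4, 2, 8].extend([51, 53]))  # None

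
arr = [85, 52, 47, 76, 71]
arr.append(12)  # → [85, 52, 47, 76, 71, 12]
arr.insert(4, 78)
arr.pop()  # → 12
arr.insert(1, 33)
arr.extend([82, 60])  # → [85, 33, 52, 47, 76, 78, 71, 82, 60]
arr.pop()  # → 60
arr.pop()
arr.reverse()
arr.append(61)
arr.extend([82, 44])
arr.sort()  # [33, 44, 47, 52, 61, 71, 76, 78, 82, 85]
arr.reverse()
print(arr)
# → [85, 82, 78, 76, 71, 61, 52, 47, 44, 33]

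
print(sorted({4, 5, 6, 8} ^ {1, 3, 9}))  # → [1, 3, 4, 5, 6, 8, 9]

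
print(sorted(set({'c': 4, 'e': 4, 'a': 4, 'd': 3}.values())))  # [3, 4]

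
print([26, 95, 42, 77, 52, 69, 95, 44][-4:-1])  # [52, 69, 95]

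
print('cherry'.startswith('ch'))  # True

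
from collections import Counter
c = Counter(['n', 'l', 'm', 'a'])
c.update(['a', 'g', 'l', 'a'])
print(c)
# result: Counter({'a': 3, 'l': 2, 'n': 1, 'm': 1, 'g': 1})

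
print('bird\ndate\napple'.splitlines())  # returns ['bird', 'date', 'apple']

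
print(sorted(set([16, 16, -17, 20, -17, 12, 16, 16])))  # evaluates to [-17, 12, 16, 20]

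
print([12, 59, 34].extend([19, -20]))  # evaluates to None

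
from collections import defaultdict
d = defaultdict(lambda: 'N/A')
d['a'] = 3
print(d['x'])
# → N/A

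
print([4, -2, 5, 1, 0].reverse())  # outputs None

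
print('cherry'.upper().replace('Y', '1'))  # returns CHERR1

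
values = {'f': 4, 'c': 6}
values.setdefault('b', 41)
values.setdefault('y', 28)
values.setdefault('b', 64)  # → 41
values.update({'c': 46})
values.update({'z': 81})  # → {'f': 4, 'c': 46, 'b': 41, 'y': 28, 'z': 81}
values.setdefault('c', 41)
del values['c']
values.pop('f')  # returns 4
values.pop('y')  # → 28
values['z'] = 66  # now {'b': 41, 'z': 66}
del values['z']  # {'b': 41}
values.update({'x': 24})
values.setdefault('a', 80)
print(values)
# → {'b': 41, 'x': 24, 'a': 80}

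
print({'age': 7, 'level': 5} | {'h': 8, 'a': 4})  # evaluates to {'age': 7, 'level': 5, 'h': 8, 'a': 4}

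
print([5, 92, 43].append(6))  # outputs None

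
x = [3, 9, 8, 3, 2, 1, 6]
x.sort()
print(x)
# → [1, 2, 3, 3, 6, 8, 9]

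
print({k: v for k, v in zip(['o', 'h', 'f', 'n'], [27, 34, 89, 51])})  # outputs {'o': 27, 'h': 34, 'f': 89, 'n': 51}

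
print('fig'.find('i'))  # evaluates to 1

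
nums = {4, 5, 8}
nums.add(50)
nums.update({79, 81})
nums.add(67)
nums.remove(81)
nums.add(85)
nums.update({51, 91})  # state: {4, 5, 8, 50, 51, 67, 79, 85, 91}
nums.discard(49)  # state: {4, 5, 8, 50, 51, 67, 79, 85, 91}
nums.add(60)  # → {4, 5, 8, 50, 51, 60, 67, 79, 85, 91}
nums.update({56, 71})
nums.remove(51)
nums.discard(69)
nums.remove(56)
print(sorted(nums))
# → [4, 5, 8, 50, 60, 67, 71, 79, 85, 91]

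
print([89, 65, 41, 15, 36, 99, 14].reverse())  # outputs None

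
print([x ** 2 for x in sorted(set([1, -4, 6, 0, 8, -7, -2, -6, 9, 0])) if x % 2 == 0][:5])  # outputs [36, 16, 4, 0, 36]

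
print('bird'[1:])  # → ird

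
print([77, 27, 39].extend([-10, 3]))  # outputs None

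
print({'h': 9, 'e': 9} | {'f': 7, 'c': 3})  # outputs {'h': 9, 'e': 9, 'f': 7, 'c': 3}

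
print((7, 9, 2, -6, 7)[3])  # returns -6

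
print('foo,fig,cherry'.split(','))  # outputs ['foo', 'fig', 'cherry']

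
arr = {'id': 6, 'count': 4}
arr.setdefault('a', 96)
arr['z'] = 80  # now {'id': 6, 'count': 4, 'a': 96, 'z': 80}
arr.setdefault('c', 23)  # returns 23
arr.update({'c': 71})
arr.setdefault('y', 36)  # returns 36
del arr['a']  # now {'id': 6, 'count': 4, 'z': 80, 'c': 71, 'y': 36}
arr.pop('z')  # 80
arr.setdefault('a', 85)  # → 85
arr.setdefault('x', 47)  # 47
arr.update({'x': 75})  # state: {'id': 6, 'count': 4, 'c': 71, 'y': 36, 'a': 85, 'x': 75}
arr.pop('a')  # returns 85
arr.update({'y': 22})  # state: {'id': 6, 'count': 4, 'c': 71, 'y': 22, 'x': 75}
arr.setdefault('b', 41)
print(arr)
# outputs {'id': 6, 'count': 4, 'c': 71, 'y': 22, 'x': 75, 'b': 41}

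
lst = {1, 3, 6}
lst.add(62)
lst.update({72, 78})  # {1, 3, 6, 62, 72, 78}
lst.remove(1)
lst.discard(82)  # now {3, 6, 62, 72, 78}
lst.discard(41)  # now {3, 6, 62, 72, 78}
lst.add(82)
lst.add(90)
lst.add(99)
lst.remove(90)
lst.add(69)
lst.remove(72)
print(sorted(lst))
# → [3, 6, 62, 69, 78, 82, 99]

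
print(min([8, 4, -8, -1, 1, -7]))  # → -8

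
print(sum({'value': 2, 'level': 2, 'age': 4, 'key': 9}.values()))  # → 17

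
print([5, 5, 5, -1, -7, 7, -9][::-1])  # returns [-9, 7, -7, -1, 5, 5, 5]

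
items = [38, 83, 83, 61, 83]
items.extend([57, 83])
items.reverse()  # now [83, 57, 83, 61, 83, 83, 38]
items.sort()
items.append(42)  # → [38, 57, 61, 83, 83, 83, 83, 42]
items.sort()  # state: [38, 42, 57, 61, 83, 83, 83, 83]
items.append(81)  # [38, 42, 57, 61, 83, 83, 83, 83, 81]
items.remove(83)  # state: [38, 42, 57, 61, 83, 83, 83, 81]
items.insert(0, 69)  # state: [69, 38, 42, 57, 61, 83, 83, 83, 81]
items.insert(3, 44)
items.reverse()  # [81, 83, 83, 83, 61, 57, 44, 42, 38, 69]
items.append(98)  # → [81, 83, 83, 83, 61, 57, 44, 42, 38, 69, 98]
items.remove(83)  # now [81, 83, 83, 61, 57, 44, 42, 38, 69, 98]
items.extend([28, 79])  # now [81, 83, 83, 61, 57, 44, 42, 38, 69, 98, 28, 79]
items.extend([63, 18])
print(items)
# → [81, 83, 83, 61, 57, 44, 42, 38, 69, 98, 28, 79, 63, 18]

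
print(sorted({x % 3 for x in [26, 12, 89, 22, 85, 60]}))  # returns [0, 1, 2]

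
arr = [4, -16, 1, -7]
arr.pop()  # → -7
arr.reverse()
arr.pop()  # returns 4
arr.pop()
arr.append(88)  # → [1, 88]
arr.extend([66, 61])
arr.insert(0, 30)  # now [30, 1, 88, 66, 61]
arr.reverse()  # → [61, 66, 88, 1, 30]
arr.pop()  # 30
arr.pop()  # 1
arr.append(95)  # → [61, 66, 88, 95]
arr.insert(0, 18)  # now [18, 61, 66, 88, 95]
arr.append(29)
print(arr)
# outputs [18, 61, 66, 88, 95, 29]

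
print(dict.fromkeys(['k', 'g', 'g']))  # {'k': None, 'g': None}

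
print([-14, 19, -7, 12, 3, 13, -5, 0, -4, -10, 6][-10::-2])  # [19]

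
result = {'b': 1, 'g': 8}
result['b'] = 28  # {'b': 28, 'g': 8}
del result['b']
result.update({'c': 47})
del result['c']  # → {'g': 8}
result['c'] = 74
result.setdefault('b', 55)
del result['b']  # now {'g': 8, 'c': 74}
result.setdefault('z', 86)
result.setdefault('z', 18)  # 86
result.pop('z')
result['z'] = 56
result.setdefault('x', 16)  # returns 16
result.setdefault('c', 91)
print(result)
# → {'g': 8, 'c': 74, 'z': 56, 'x': 16}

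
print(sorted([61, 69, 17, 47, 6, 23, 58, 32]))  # [6, 17, 23, 32, 47, 58, 61, 69]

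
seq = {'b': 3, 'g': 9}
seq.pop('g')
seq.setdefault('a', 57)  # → 57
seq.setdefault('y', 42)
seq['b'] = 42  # {'b': 42, 'a': 57, 'y': 42}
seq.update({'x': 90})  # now {'b': 42, 'a': 57, 'y': 42, 'x': 90}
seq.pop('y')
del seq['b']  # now {'a': 57, 'x': 90}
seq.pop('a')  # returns 57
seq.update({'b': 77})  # {'x': 90, 'b': 77}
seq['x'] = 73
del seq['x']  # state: {'b': 77}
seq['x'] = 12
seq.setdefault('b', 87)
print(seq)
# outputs {'b': 77, 'x': 12}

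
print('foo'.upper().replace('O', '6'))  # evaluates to F66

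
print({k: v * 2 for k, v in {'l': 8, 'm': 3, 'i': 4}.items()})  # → {'l': 16, 'm': 6, 'i': 8}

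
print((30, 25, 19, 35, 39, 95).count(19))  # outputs 1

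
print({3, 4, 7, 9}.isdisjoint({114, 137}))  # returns True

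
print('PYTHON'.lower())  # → python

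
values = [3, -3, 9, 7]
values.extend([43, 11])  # [3, -3, 9, 7, 43, 11]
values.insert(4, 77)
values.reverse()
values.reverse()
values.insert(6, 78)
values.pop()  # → 11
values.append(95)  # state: [3, -3, 9, 7, 77, 43, 78, 95]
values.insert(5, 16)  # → [3, -3, 9, 7, 77, 16, 43, 78, 95]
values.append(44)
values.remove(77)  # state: [3, -3, 9, 7, 16, 43, 78, 95, 44]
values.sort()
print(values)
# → [-3, 3, 7, 9, 16, 43, 44, 78, 95]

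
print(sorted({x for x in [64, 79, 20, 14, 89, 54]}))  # [14, 20, 54, 64, 79, 89]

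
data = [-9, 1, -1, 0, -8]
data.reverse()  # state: [-8, 0, -1, 1, -9]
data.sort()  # [-9, -8, -1, 0, 1]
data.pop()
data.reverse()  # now [0, -1, -8, -9]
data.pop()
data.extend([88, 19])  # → [0, -1, -8, 88, 19]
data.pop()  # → 19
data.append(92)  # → [0, -1, -8, 88, 92]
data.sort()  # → [-8, -1, 0, 88, 92]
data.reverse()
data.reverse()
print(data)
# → [-8, -1, 0, 88, 92]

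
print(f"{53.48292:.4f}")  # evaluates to 53.4829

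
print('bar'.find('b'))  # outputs 0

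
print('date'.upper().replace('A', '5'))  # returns D5TE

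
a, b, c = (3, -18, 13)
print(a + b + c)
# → -2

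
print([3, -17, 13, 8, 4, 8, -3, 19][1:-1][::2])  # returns [-17, 8, 8]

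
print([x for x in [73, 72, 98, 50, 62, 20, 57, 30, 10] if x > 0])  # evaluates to [73, 72, 98, 50, 62, 20, 57, 30, 10]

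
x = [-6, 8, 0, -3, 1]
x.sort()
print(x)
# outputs [-6, -3, 0, 1, 8]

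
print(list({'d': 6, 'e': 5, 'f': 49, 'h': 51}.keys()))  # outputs ['d', 'e', 'f', 'h']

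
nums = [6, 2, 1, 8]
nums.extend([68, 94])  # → [6, 2, 1, 8, 68, 94]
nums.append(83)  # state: [6, 2, 1, 8, 68, 94, 83]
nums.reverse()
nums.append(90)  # [83, 94, 68, 8, 1, 2, 6, 90]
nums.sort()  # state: [1, 2, 6, 8, 68, 83, 90, 94]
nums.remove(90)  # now [1, 2, 6, 8, 68, 83, 94]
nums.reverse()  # [94, 83, 68, 8, 6, 2, 1]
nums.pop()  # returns 1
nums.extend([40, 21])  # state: [94, 83, 68, 8, 6, 2, 40, 21]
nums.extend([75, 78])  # [94, 83, 68, 8, 6, 2, 40, 21, 75, 78]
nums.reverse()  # [78, 75, 21, 40, 2, 6, 8, 68, 83, 94]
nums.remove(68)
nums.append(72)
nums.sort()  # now [2, 6, 8, 21, 40, 72, 75, 78, 83, 94]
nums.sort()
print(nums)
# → [2, 6, 8, 21, 40, 72, 75, 78, 83, 94]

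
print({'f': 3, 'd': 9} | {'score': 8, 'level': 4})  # {'f': 3, 'd': 9, 'score': 8, 'level': 4}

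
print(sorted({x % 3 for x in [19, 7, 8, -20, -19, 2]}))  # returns [1, 2]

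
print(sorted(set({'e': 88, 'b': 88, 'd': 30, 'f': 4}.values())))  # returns [4, 30, 88]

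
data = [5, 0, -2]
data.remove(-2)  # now [5, 0]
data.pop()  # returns 0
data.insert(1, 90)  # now [5, 90]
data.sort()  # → [5, 90]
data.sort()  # [5, 90]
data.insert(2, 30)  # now [5, 90, 30]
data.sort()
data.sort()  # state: [5, 30, 90]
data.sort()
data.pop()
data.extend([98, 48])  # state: [5, 30, 98, 48]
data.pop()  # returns 48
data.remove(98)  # [5, 30]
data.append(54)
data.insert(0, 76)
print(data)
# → [76, 5, 30, 54]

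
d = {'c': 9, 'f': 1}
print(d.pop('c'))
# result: 9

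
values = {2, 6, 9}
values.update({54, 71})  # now {2, 6, 9, 54, 71}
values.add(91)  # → {2, 6, 9, 54, 71, 91}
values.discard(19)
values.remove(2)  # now {6, 9, 54, 71, 91}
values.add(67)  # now {6, 9, 54, 67, 71, 91}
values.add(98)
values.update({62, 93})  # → {6, 9, 54, 62, 67, 71, 91, 93, 98}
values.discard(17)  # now {6, 9, 54, 62, 67, 71, 91, 93, 98}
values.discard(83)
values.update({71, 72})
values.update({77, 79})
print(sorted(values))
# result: [6, 9, 54, 62, 67, 71, 72, 77, 79, 91, 93, 98]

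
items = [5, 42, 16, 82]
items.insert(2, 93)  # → [5, 42, 93, 16, 82]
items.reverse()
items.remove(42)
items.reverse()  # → [5, 93, 16, 82]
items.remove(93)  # [5, 16, 82]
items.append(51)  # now [5, 16, 82, 51]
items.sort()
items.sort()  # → [5, 16, 51, 82]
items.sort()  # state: [5, 16, 51, 82]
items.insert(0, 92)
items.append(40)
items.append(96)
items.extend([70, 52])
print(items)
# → [92, 5, 16, 51, 82, 40, 96, 70, 52]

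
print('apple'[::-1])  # elppa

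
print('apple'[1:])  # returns pple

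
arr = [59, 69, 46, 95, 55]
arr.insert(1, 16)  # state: [59, 16, 69, 46, 95, 55]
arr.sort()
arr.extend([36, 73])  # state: [16, 46, 55, 59, 69, 95, 36, 73]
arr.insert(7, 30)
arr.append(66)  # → [16, 46, 55, 59, 69, 95, 36, 30, 73, 66]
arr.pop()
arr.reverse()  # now [73, 30, 36, 95, 69, 59, 55, 46, 16]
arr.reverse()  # [16, 46, 55, 59, 69, 95, 36, 30, 73]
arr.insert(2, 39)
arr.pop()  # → 73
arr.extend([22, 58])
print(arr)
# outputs [16, 46, 39, 55, 59, 69, 95, 36, 30, 22, 58]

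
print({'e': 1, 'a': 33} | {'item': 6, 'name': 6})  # {'e': 1, 'a': 33, 'item': 6, 'name': 6}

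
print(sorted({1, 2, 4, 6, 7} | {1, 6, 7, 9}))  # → [1, 2, 4, 6, 7, 9]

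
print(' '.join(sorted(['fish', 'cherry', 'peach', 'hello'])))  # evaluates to cherry fish hello peach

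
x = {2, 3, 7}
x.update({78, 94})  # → {2, 3, 7, 78, 94}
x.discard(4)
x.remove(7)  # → {2, 3, 78, 94}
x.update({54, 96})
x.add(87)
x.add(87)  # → {2, 3, 54, 78, 87, 94, 96}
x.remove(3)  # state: {2, 54, 78, 87, 94, 96}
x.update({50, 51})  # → {2, 50, 51, 54, 78, 87, 94, 96}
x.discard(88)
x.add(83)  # {2, 50, 51, 54, 78, 83, 87, 94, 96}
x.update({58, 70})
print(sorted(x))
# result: [2, 50, 51, 54, 58, 70, 78, 83, 87, 94, 96]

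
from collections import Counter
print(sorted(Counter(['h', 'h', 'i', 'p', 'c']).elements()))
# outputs ['c', 'h', 'h', 'i', 'p']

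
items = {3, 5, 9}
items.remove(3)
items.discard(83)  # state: {5, 9}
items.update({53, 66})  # {5, 9, 53, 66}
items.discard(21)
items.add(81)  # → {5, 9, 53, 66, 81}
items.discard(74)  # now {5, 9, 53, 66, 81}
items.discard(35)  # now {5, 9, 53, 66, 81}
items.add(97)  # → {5, 9, 53, 66, 81, 97}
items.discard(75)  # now {5, 9, 53, 66, 81, 97}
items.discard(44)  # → {5, 9, 53, 66, 81, 97}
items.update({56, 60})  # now {5, 9, 53, 56, 60, 66, 81, 97}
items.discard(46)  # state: {5, 9, 53, 56, 60, 66, 81, 97}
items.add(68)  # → {5, 9, 53, 56, 60, 66, 68, 81, 97}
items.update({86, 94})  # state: {5, 9, 53, 56, 60, 66, 68, 81, 86, 94, 97}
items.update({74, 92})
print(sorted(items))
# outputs [5, 9, 53, 56, 60, 66, 68, 74, 81, 86, 92, 94, 97]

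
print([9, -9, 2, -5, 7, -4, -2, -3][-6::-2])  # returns [2, 9]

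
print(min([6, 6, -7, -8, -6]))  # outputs -8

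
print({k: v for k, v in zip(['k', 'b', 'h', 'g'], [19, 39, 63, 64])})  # {'k': 19, 'b': 39, 'h': 63, 'g': 64}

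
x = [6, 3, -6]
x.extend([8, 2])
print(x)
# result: [6, 3, -6, 8, 2]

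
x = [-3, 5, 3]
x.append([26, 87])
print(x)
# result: [-3, 5, 3, [26, 87]]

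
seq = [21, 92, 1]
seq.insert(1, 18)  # [21, 18, 92, 1]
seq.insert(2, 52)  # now [21, 18, 52, 92, 1]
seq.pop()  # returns 1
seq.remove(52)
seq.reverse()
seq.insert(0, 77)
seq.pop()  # 21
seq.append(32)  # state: [77, 92, 18, 32]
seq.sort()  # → [18, 32, 77, 92]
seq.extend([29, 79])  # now [18, 32, 77, 92, 29, 79]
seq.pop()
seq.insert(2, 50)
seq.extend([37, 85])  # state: [18, 32, 50, 77, 92, 29, 37, 85]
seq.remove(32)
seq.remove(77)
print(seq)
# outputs [18, 50, 92, 29, 37, 85]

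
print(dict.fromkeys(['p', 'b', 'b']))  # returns {'p': None, 'b': None}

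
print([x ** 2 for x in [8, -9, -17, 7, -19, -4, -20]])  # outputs [64, 81, 289, 49, 361, 16, 400]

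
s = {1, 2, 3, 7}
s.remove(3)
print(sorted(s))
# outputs [1, 2, 7]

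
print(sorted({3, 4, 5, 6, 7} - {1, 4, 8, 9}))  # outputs [3, 5, 6, 7]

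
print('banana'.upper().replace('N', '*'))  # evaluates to BA*A*A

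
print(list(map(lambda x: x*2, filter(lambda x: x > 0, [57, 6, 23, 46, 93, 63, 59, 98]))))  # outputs [114, 12, 46, 92, 186, 126, 118, 196]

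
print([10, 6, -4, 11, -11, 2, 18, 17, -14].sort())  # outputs None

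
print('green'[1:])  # reen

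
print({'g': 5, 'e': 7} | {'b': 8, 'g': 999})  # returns {'g': 999, 'e': 7, 'b': 8}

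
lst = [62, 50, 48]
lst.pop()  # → 48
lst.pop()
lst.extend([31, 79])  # [62, 31, 79]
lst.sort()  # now [31, 62, 79]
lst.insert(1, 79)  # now [31, 79, 62, 79]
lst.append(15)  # [31, 79, 62, 79, 15]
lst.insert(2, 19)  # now [31, 79, 19, 62, 79, 15]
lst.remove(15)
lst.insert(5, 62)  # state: [31, 79, 19, 62, 79, 62]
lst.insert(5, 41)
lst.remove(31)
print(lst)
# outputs [79, 19, 62, 79, 41, 62]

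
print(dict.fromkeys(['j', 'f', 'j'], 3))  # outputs {'j': 3, 'f': 3}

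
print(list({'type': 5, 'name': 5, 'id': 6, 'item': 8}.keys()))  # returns ['type', 'name', 'id', 'item']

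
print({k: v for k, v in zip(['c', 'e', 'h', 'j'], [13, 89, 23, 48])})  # {'c': 13, 'e': 89, 'h': 23, 'j': 48}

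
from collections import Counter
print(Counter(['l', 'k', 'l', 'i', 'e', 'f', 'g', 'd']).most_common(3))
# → [('l', 2), ('k', 1), ('i', 1)]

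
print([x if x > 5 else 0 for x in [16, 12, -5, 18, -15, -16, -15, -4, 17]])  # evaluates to [16, 12, 0, 18, 0, 0, 0, 0, 17]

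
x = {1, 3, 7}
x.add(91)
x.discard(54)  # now {1, 3, 7, 91}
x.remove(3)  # {1, 7, 91}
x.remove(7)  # {1, 91}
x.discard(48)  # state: {1, 91}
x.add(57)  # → {1, 57, 91}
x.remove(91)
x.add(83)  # {1, 57, 83}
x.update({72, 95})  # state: {1, 57, 72, 83, 95}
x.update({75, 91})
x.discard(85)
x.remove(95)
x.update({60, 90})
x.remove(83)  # {1, 57, 60, 72, 75, 90, 91}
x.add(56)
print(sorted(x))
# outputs [1, 56, 57, 60, 72, 75, 90, 91]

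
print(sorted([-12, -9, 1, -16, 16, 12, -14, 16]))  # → [-16, -14, -12, -9, 1, 12, 16, 16]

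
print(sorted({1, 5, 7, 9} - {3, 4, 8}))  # [1, 5, 7, 9]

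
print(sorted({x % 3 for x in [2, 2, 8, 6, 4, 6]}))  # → [0, 1, 2]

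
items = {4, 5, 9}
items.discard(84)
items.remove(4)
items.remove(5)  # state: {9}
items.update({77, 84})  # {9, 77, 84}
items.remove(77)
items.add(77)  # {9, 77, 84}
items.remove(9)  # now {77, 84}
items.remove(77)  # {84}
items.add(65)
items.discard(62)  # {65, 84}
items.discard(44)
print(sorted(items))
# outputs [65, 84]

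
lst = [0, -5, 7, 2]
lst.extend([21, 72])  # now [0, -5, 7, 2, 21, 72]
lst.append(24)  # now [0, -5, 7, 2, 21, 72, 24]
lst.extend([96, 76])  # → [0, -5, 7, 2, 21, 72, 24, 96, 76]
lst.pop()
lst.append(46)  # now [0, -5, 7, 2, 21, 72, 24, 96, 46]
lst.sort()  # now [-5, 0, 2, 7, 21, 24, 46, 72, 96]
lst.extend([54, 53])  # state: [-5, 0, 2, 7, 21, 24, 46, 72, 96, 54, 53]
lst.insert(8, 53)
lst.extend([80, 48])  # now [-5, 0, 2, 7, 21, 24, 46, 72, 53, 96, 54, 53, 80, 48]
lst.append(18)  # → [-5, 0, 2, 7, 21, 24, 46, 72, 53, 96, 54, 53, 80, 48, 18]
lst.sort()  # [-5, 0, 2, 7, 18, 21, 24, 46, 48, 53, 53, 54, 72, 80, 96]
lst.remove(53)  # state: [-5, 0, 2, 7, 18, 21, 24, 46, 48, 53, 54, 72, 80, 96]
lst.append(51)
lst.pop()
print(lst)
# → [-5, 0, 2, 7, 18, 21, 24, 46, 48, 53, 54, 72, 80, 96]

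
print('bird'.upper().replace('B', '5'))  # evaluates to 5IRD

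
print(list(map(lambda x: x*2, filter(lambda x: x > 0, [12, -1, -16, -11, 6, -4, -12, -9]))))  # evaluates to [24, 12]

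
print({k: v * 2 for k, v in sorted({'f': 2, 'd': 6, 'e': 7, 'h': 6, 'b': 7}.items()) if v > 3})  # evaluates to {'b': 14, 'd': 12, 'e': 14, 'h': 12}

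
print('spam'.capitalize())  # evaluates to Spam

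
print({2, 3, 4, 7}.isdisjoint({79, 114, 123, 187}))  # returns True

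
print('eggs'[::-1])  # sgge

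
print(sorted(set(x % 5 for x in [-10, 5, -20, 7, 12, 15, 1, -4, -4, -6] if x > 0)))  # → [0, 1, 2]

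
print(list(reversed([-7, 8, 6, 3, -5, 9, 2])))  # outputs [2, 9, -5, 3, 6, 8, -7]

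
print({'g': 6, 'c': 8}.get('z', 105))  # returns 105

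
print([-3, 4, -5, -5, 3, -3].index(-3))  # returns 0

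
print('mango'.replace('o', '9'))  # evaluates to mang9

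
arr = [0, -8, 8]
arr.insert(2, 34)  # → [0, -8, 34, 8]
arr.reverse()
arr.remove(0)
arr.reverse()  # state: [-8, 34, 8]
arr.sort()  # [-8, 8, 34]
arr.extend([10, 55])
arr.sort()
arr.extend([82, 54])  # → [-8, 8, 10, 34, 55, 82, 54]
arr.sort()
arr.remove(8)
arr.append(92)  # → [-8, 10, 34, 54, 55, 82, 92]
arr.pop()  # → 92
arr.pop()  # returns 82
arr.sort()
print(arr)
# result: [-8, 10, 34, 54, 55]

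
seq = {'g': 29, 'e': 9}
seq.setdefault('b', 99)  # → 99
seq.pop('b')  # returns 99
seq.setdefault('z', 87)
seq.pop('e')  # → 9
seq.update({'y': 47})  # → {'g': 29, 'z': 87, 'y': 47}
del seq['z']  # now {'g': 29, 'y': 47}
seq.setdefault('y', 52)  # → 47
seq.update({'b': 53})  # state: {'g': 29, 'y': 47, 'b': 53}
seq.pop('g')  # 29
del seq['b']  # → {'y': 47}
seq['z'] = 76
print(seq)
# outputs {'y': 47, 'z': 76}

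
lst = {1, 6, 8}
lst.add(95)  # {1, 6, 8, 95}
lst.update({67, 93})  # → {1, 6, 8, 67, 93, 95}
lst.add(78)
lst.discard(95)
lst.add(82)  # {1, 6, 8, 67, 78, 82, 93}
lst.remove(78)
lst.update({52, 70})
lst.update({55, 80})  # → {1, 6, 8, 52, 55, 67, 70, 80, 82, 93}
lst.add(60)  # {1, 6, 8, 52, 55, 60, 67, 70, 80, 82, 93}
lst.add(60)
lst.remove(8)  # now {1, 6, 52, 55, 60, 67, 70, 80, 82, 93}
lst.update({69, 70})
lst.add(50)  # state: {1, 6, 50, 52, 55, 60, 67, 69, 70, 80, 82, 93}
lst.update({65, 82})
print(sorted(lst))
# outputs [1, 6, 50, 52, 55, 60, 65, 67, 69, 70, 80, 82, 93]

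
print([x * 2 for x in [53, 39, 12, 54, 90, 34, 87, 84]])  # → [106, 78, 24, 108, 180, 68, 174, 168]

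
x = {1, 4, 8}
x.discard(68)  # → {1, 4, 8}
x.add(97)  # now {1, 4, 8, 97}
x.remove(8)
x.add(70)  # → {1, 4, 70, 97}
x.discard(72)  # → {1, 4, 70, 97}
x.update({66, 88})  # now {1, 4, 66, 70, 88, 97}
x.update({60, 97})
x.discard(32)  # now {1, 4, 60, 66, 70, 88, 97}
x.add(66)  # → {1, 4, 60, 66, 70, 88, 97}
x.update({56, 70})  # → {1, 4, 56, 60, 66, 70, 88, 97}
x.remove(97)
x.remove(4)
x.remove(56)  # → {1, 60, 66, 70, 88}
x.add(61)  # {1, 60, 61, 66, 70, 88}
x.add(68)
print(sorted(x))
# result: [1, 60, 61, 66, 68, 70, 88]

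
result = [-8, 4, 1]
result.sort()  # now [-8, 1, 4]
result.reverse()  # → [4, 1, -8]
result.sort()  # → [-8, 1, 4]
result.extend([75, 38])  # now [-8, 1, 4, 75, 38]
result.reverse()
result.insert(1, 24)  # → [38, 24, 75, 4, 1, -8]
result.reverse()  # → [-8, 1, 4, 75, 24, 38]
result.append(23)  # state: [-8, 1, 4, 75, 24, 38, 23]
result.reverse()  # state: [23, 38, 24, 75, 4, 1, -8]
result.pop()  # -8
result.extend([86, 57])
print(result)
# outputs [23, 38, 24, 75, 4, 1, 86, 57]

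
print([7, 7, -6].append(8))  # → None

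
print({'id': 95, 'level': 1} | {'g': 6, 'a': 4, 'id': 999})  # {'id': 999, 'level': 1, 'g': 6, 'a': 4}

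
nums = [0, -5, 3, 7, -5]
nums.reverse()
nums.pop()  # 0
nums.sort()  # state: [-5, -5, 3, 7]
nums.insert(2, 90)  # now [-5, -5, 90, 3, 7]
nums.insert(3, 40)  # [-5, -5, 90, 40, 3, 7]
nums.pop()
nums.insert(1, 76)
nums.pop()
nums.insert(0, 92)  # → [92, -5, 76, -5, 90, 40]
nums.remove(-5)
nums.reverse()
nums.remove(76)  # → [40, 90, -5, 92]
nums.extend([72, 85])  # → [40, 90, -5, 92, 72, 85]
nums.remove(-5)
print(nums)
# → [40, 90, 92, 72, 85]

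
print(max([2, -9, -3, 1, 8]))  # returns 8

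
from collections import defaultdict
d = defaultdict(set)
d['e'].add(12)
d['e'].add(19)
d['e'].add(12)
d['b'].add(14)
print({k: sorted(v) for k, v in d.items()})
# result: {'e': [12, 19], 'b': [14]}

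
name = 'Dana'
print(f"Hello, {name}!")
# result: Hello, Dana!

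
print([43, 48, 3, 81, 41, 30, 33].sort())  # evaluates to None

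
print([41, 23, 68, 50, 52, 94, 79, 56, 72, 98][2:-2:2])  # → [68, 52, 79]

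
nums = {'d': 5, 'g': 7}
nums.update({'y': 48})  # {'d': 5, 'g': 7, 'y': 48}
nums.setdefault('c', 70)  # 70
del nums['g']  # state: {'d': 5, 'y': 48, 'c': 70}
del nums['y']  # {'d': 5, 'c': 70}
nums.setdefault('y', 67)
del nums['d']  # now {'c': 70, 'y': 67}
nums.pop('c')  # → 70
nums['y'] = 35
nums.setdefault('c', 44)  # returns 44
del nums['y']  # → {'c': 44}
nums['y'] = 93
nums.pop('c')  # 44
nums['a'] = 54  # {'y': 93, 'a': 54}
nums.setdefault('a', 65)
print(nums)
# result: {'y': 93, 'a': 54}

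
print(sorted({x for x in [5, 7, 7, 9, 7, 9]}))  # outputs [5, 7, 9]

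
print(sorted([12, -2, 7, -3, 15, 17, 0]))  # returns [-3, -2, 0, 7, 12, 15, 17]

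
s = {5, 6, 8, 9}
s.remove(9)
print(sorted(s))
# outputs [5, 6, 8]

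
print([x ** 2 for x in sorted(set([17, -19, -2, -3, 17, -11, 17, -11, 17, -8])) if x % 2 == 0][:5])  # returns [64, 4]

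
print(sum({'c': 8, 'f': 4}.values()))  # 12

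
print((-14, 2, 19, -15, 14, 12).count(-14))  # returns 1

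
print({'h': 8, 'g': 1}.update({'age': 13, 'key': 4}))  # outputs None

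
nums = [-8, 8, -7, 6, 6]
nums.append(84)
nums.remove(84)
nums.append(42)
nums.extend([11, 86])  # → [-8, 8, -7, 6, 6, 42, 11, 86]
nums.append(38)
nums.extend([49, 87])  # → [-8, 8, -7, 6, 6, 42, 11, 86, 38, 49, 87]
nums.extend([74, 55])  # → [-8, 8, -7, 6, 6, 42, 11, 86, 38, 49, 87, 74, 55]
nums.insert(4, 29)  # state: [-8, 8, -7, 6, 29, 6, 42, 11, 86, 38, 49, 87, 74, 55]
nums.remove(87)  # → [-8, 8, -7, 6, 29, 6, 42, 11, 86, 38, 49, 74, 55]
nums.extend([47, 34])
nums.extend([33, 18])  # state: [-8, 8, -7, 6, 29, 6, 42, 11, 86, 38, 49, 74, 55, 47, 34, 33, 18]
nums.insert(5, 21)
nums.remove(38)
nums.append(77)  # [-8, 8, -7, 6, 29, 21, 6, 42, 11, 86, 49, 74, 55, 47, 34, 33, 18, 77]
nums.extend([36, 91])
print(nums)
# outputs [-8, 8, -7, 6, 29, 21, 6, 42, 11, 86, 49, 74, 55, 47, 34, 33, 18, 77, 36, 91]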